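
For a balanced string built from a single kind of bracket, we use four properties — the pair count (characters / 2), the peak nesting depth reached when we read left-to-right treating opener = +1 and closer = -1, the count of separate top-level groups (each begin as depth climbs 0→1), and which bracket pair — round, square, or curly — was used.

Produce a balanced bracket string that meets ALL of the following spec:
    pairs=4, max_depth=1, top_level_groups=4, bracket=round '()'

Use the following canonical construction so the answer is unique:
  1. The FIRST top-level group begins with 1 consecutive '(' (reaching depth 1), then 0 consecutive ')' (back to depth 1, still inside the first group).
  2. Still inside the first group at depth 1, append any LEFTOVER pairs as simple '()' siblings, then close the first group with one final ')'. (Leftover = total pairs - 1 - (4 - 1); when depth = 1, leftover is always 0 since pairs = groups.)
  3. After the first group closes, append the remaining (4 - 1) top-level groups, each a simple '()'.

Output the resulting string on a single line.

Answer: ()()()()

Derivation:
Spec: pairs=4 depth=1 groups=4
Leftover pairs = 4 - 1 - (4-1) = 0
First group: deep chain of depth 1 + 0 sibling pairs
Remaining 3 groups: simple '()' each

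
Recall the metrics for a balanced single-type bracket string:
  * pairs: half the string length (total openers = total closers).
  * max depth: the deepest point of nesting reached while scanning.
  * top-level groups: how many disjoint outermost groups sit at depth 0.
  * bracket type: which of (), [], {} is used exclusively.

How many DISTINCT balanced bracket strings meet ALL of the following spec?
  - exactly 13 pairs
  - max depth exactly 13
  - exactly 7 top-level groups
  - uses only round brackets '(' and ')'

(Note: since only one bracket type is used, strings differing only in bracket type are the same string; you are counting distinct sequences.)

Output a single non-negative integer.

Answer: 0

Derivation:
Spec: pairs=13 depth=13 groups=7
Count(depth <= 13) = 9996
Count(depth <= 12) = 9996
Count(depth == 13) = 9996 - 9996 = 0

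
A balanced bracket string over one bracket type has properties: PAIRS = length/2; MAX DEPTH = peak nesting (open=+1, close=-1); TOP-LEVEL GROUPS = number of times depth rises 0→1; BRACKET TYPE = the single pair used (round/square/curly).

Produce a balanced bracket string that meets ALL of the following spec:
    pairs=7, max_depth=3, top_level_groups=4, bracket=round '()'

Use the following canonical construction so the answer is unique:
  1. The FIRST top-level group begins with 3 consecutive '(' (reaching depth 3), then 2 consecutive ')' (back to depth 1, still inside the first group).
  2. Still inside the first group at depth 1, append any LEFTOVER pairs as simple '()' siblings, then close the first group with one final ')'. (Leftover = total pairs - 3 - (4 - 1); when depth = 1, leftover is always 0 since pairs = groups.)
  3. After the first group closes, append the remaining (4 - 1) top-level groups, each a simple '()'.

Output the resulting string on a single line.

Answer: ((())())()()()

Derivation:
Spec: pairs=7 depth=3 groups=4
Leftover pairs = 7 - 3 - (4-1) = 1
First group: deep chain of depth 3 + 1 sibling pairs
Remaining 3 groups: simple '()' each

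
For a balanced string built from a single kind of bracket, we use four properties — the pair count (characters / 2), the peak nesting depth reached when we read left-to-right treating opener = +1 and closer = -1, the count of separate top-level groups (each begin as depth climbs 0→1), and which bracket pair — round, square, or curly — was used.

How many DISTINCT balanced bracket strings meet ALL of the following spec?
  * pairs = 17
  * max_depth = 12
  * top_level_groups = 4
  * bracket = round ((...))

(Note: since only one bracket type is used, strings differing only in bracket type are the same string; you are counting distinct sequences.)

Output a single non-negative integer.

Spec: pairs=17 depth=12 groups=4
Count(depth <= 12) = 15967872
Count(depth <= 11) = 15966584
Count(depth == 12) = 15967872 - 15966584 = 1288

Answer: 1288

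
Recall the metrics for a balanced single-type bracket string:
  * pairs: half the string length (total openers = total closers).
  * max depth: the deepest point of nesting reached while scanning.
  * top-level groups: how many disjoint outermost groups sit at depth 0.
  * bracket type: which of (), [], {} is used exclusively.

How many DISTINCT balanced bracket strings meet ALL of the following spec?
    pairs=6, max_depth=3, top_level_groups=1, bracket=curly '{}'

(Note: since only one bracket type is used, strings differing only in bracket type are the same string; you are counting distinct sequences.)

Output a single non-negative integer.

Spec: pairs=6 depth=3 groups=1
Count(depth <= 3) = 16
Count(depth <= 2) = 1
Count(depth == 3) = 16 - 1 = 15

Answer: 15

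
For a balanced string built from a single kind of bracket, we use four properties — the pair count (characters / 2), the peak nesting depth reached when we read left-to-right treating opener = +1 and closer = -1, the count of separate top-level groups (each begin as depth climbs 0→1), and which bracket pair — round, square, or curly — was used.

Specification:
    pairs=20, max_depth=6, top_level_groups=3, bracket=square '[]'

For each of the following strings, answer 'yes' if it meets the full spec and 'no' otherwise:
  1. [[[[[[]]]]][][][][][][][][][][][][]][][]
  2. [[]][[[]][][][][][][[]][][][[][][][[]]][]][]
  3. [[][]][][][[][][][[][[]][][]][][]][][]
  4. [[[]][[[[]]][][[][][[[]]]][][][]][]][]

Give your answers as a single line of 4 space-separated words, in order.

Answer: yes no no no

Derivation:
String 1 '[[[[[[]]]]][][][][][][][][][][][][]][][]': depth seq [1 2 3 4 5 6 5 4 3 2 1 2 1 2 1 2 1 2 1 2 1 2 1 2 1 2 1 2 1 2 1 2 1 2 1 0 1 0 1 0]
  -> pairs=20 depth=6 groups=3 -> yes
String 2 '[[]][[[]][][][][][][[]][][][[][][][[]]][]][]': depth seq [1 2 1 0 1 2 3 2 1 2 1 2 1 2 1 2 1 2 1 2 3 2 1 2 1 2 1 2 3 2 3 2 3 2 3 4 3 2 1 2 1 0 1 0]
  -> pairs=22 depth=4 groups=3 -> no
String 3 '[[][]][][][[][][][[][[]][][]][][]][][]': depth seq [1 2 1 2 1 0 1 0 1 0 1 2 1 2 1 2 1 2 3 2 3 4 3 2 3 2 3 2 1 2 1 2 1 0 1 0 1 0]
  -> pairs=19 depth=4 groups=6 -> no
String 4 '[[[]][[[[]]][][[][][[[]]]][][][]][]][]': depth seq [1 2 3 2 1 2 3 4 5 4 3 2 3 2 3 4 3 4 3 4 5 6 5 4 3 2 3 2 3 2 3 2 1 2 1 0 1 0]
  -> pairs=19 depth=6 groups=2 -> no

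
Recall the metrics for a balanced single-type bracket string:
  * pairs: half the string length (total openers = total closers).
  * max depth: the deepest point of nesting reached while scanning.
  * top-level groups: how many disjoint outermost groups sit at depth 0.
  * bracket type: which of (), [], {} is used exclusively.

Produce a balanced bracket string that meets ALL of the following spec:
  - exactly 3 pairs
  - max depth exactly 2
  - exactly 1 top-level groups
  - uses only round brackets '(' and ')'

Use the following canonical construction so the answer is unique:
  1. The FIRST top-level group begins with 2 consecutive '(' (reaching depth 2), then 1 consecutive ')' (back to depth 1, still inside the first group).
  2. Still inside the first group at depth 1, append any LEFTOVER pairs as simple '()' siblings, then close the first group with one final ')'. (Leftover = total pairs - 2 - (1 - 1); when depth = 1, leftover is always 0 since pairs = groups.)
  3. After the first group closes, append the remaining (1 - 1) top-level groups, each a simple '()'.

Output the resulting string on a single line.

Answer: (()())

Derivation:
Spec: pairs=3 depth=2 groups=1
Leftover pairs = 3 - 2 - (1-1) = 1
First group: deep chain of depth 2 + 1 sibling pairs
Remaining 0 groups: simple '()' each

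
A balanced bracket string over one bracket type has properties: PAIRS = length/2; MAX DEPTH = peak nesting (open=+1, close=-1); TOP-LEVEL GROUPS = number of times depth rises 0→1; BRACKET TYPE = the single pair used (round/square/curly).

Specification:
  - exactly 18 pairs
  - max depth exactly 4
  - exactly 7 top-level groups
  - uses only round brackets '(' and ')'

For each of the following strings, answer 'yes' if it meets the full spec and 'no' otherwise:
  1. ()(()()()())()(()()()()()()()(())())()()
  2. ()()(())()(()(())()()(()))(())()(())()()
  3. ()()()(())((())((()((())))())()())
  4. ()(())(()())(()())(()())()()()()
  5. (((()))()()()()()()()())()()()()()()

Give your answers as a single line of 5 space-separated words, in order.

String 1 '()(()()()())()(()()()()()()()(())())()()': depth seq [1 0 1 2 1 2 1 2 1 2 1 0 1 0 1 2 1 2 1 2 1 2 1 2 1 2 1 2 1 2 3 2 1 2 1 0 1 0 1 0]
  -> pairs=20 depth=3 groups=6 -> no
String 2 '()()(())()(()(())()()(()))(())()(())()()': depth seq [1 0 1 0 1 2 1 0 1 0 1 2 1 2 3 2 1 2 1 2 1 2 3 2 1 0 1 2 1 0 1 0 1 2 1 0 1 0 1 0]
  -> pairs=20 depth=3 groups=10 -> no
String 3 '()()()(())((())((()((())))())()())': depth seq [1 0 1 0 1 0 1 2 1 0 1 2 3 2 1 2 3 4 3 4 5 6 5 4 3 2 3 2 1 2 1 2 1 0]
  -> pairs=17 depth=6 groups=5 -> no
String 4 '()(())(()())(()())(()())()()()()': depth seq [1 0 1 2 1 0 1 2 1 2 1 0 1 2 1 2 1 0 1 2 1 2 1 0 1 0 1 0 1 0 1 0]
  -> pairs=16 depth=2 groups=9 -> no
String 5 '(((()))()()()()()()()())()()()()()()': depth seq [1 2 3 4 3 2 1 2 1 2 1 2 1 2 1 2 1 2 1 2 1 2 1 0 1 0 1 0 1 0 1 0 1 0 1 0]
  -> pairs=18 depth=4 groups=7 -> yes

Answer: no no no no yes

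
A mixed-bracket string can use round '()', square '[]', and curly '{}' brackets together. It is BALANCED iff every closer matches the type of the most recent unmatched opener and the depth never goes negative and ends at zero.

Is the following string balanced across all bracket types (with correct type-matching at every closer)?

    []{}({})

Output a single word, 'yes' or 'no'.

Answer: yes

Derivation:
pos 0: push '['; stack = [
pos 1: ']' matches '['; pop; stack = (empty)
pos 2: push '{'; stack = {
pos 3: '}' matches '{'; pop; stack = (empty)
pos 4: push '('; stack = (
pos 5: push '{'; stack = ({
pos 6: '}' matches '{'; pop; stack = (
pos 7: ')' matches '('; pop; stack = (empty)
end: stack empty → VALID
Verdict: properly nested → yes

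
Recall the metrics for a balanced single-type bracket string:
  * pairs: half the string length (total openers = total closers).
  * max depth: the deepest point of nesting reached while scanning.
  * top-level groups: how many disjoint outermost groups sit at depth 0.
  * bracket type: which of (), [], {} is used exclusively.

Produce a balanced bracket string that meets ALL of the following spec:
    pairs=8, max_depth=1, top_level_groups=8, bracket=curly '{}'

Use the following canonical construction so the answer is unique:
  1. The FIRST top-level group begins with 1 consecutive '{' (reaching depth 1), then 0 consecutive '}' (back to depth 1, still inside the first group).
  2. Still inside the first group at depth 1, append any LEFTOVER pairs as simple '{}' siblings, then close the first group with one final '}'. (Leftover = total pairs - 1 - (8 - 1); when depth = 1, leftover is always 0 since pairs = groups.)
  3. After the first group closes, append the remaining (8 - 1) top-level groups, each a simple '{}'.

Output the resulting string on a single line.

Answer: {}{}{}{}{}{}{}{}

Derivation:
Spec: pairs=8 depth=1 groups=8
Leftover pairs = 8 - 1 - (8-1) = 0
First group: deep chain of depth 1 + 0 sibling pairs
Remaining 7 groups: simple '{}' each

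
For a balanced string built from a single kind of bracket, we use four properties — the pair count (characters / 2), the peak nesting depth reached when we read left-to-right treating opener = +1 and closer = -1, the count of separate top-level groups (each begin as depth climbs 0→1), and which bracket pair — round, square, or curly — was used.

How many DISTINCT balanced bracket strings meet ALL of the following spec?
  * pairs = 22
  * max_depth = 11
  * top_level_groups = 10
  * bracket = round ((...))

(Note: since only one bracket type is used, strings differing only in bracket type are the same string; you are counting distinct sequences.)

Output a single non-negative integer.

Answer: 4320

Derivation:
Spec: pairs=22 depth=11 groups=10
Count(depth <= 11) = 161280290
Count(depth <= 10) = 161275970
Count(depth == 11) = 161280290 - 161275970 = 4320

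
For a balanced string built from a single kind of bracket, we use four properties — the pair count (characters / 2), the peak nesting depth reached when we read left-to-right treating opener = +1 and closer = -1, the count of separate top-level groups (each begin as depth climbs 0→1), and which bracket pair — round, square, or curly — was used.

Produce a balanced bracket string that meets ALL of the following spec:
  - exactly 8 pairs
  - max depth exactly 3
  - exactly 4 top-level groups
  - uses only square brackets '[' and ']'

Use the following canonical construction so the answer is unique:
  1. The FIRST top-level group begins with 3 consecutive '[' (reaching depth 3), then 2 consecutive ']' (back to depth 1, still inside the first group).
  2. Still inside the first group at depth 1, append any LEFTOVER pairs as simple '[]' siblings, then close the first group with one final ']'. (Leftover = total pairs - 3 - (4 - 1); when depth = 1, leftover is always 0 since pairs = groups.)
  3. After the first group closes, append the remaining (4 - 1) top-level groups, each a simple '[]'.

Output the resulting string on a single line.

Spec: pairs=8 depth=3 groups=4
Leftover pairs = 8 - 3 - (4-1) = 2
First group: deep chain of depth 3 + 2 sibling pairs
Remaining 3 groups: simple '[]' each

Answer: [[[]][][]][][][]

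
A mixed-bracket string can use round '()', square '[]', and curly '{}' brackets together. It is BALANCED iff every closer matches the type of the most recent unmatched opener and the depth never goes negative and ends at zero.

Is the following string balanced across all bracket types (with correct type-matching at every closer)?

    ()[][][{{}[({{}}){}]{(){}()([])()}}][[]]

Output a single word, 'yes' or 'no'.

pos 0: push '('; stack = (
pos 1: ')' matches '('; pop; stack = (empty)
pos 2: push '['; stack = [
pos 3: ']' matches '['; pop; stack = (empty)
pos 4: push '['; stack = [
pos 5: ']' matches '['; pop; stack = (empty)
pos 6: push '['; stack = [
pos 7: push '{'; stack = [{
pos 8: push '{'; stack = [{{
pos 9: '}' matches '{'; pop; stack = [{
pos 10: push '['; stack = [{[
pos 11: push '('; stack = [{[(
pos 12: push '{'; stack = [{[({
pos 13: push '{'; stack = [{[({{
pos 14: '}' matches '{'; pop; stack = [{[({
pos 15: '}' matches '{'; pop; stack = [{[(
pos 16: ')' matches '('; pop; stack = [{[
pos 17: push '{'; stack = [{[{
pos 18: '}' matches '{'; pop; stack = [{[
pos 19: ']' matches '['; pop; stack = [{
pos 20: push '{'; stack = [{{
pos 21: push '('; stack = [{{(
pos 22: ')' matches '('; pop; stack = [{{
pos 23: push '{'; stack = [{{{
pos 24: '}' matches '{'; pop; stack = [{{
pos 25: push '('; stack = [{{(
pos 26: ')' matches '('; pop; stack = [{{
pos 27: push '('; stack = [{{(
pos 28: push '['; stack = [{{([
pos 29: ']' matches '['; pop; stack = [{{(
pos 30: ')' matches '('; pop; stack = [{{
pos 31: push '('; stack = [{{(
pos 32: ')' matches '('; pop; stack = [{{
pos 33: '}' matches '{'; pop; stack = [{
pos 34: '}' matches '{'; pop; stack = [
pos 35: ']' matches '['; pop; stack = (empty)
pos 36: push '['; stack = [
pos 37: push '['; stack = [[
pos 38: ']' matches '['; pop; stack = [
pos 39: ']' matches '['; pop; stack = (empty)
end: stack empty → VALID
Verdict: properly nested → yes

Answer: yes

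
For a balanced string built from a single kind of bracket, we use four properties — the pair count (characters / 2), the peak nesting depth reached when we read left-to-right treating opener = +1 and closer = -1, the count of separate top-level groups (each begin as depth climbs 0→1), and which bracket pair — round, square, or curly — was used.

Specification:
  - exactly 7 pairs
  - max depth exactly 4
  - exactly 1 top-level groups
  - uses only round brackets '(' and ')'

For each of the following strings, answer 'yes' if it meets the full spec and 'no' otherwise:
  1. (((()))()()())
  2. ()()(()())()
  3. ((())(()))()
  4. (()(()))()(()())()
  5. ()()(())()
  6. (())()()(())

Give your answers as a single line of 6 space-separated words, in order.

String 1 '(((()))()()())': depth seq [1 2 3 4 3 2 1 2 1 2 1 2 1 0]
  -> pairs=7 depth=4 groups=1 -> yes
String 2 '()()(()())()': depth seq [1 0 1 0 1 2 1 2 1 0 1 0]
  -> pairs=6 depth=2 groups=4 -> no
String 3 '((())(()))()': depth seq [1 2 3 2 1 2 3 2 1 0 1 0]
  -> pairs=6 depth=3 groups=2 -> no
String 4 '(()(()))()(()())()': depth seq [1 2 1 2 3 2 1 0 1 0 1 2 1 2 1 0 1 0]
  -> pairs=9 depth=3 groups=4 -> no
String 5 '()()(())()': depth seq [1 0 1 0 1 2 1 0 1 0]
  -> pairs=5 depth=2 groups=4 -> no
String 6 '(())()()(())': depth seq [1 2 1 0 1 0 1 0 1 2 1 0]
  -> pairs=6 depth=2 groups=4 -> no

Answer: yes no no no no no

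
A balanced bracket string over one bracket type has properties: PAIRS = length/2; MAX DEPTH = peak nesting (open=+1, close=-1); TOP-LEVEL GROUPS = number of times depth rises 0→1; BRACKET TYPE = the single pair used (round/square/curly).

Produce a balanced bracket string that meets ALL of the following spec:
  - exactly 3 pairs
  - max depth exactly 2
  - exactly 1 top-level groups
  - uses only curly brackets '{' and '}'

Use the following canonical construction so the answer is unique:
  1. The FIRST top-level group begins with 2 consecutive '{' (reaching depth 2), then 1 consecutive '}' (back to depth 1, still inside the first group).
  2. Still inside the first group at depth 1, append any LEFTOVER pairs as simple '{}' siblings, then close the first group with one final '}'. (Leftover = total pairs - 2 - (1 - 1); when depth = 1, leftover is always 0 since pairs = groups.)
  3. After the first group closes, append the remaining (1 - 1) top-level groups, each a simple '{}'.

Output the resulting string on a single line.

Spec: pairs=3 depth=2 groups=1
Leftover pairs = 3 - 2 - (1-1) = 1
First group: deep chain of depth 2 + 1 sibling pairs
Remaining 0 groups: simple '{}' each

Answer: {{}{}}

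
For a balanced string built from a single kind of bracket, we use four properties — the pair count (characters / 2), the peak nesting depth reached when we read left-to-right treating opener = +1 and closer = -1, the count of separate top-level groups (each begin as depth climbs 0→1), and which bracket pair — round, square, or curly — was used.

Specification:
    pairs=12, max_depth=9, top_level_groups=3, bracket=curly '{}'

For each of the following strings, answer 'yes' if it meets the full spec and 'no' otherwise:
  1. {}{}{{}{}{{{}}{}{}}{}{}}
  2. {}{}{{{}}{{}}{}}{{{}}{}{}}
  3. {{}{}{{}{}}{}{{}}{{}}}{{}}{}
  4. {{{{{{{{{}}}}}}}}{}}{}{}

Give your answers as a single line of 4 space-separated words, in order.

String 1 '{}{}{{}{}{{{}}{}{}}{}{}}': depth seq [1 0 1 0 1 2 1 2 1 2 3 4 3 2 3 2 3 2 1 2 1 2 1 0]
  -> pairs=12 depth=4 groups=3 -> no
String 2 '{}{}{{{}}{{}}{}}{{{}}{}{}}': depth seq [1 0 1 0 1 2 3 2 1 2 3 2 1 2 1 0 1 2 3 2 1 2 1 2 1 0]
  -> pairs=13 depth=3 groups=4 -> no
String 3 '{{}{}{{}{}}{}{{}}{{}}}{{}}{}': depth seq [1 2 1 2 1 2 3 2 3 2 1 2 1 2 3 2 1 2 3 2 1 0 1 2 1 0 1 0]
  -> pairs=14 depth=3 groups=3 -> no
String 4 '{{{{{{{{{}}}}}}}}{}}{}{}': depth seq [1 2 3 4 5 6 7 8 9 8 7 6 5 4 3 2 1 2 1 0 1 0 1 0]
  -> pairs=12 depth=9 groups=3 -> yes

Answer: no no no yes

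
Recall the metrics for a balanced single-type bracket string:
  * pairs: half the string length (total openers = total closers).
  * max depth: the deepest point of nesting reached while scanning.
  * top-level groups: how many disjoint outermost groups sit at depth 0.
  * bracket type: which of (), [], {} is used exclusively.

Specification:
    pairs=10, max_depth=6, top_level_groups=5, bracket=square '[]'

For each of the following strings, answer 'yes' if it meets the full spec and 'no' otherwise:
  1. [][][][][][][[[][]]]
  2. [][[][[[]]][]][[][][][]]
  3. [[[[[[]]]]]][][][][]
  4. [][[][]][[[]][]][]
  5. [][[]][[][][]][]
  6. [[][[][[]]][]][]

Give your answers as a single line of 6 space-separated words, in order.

Answer: no no yes no no no

Derivation:
String 1 '[][][][][][][[[][]]]': depth seq [1 0 1 0 1 0 1 0 1 0 1 0 1 2 3 2 3 2 1 0]
  -> pairs=10 depth=3 groups=7 -> no
String 2 '[][[][[[]]][]][[][][][]]': depth seq [1 0 1 2 1 2 3 4 3 2 1 2 1 0 1 2 1 2 1 2 1 2 1 0]
  -> pairs=12 depth=4 groups=3 -> no
String 3 '[[[[[[]]]]]][][][][]': depth seq [1 2 3 4 5 6 5 4 3 2 1 0 1 0 1 0 1 0 1 0]
  -> pairs=10 depth=6 groups=5 -> yes
String 4 '[][[][]][[[]][]][]': depth seq [1 0 1 2 1 2 1 0 1 2 3 2 1 2 1 0 1 0]
  -> pairs=9 depth=3 groups=4 -> no
String 5 '[][[]][[][][]][]': depth seq [1 0 1 2 1 0 1 2 1 2 1 2 1 0 1 0]
  -> pairs=8 depth=2 groups=4 -> no
String 6 '[[][[][[]]][]][]': depth seq [1 2 1 2 3 2 3 4 3 2 1 2 1 0 1 0]
  -> pairs=8 depth=4 groups=2 -> no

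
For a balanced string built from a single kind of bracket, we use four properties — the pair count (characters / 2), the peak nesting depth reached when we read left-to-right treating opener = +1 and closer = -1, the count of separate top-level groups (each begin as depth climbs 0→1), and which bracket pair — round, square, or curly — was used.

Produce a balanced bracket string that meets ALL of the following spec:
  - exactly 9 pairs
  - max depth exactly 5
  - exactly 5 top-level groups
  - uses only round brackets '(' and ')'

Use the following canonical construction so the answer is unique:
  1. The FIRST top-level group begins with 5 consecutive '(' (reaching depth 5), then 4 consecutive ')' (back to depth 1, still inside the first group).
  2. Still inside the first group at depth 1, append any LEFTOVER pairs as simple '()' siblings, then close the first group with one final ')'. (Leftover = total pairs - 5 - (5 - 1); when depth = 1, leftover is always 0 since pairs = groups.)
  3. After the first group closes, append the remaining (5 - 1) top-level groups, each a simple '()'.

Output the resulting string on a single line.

Spec: pairs=9 depth=5 groups=5
Leftover pairs = 9 - 5 - (5-1) = 0
First group: deep chain of depth 5 + 0 sibling pairs
Remaining 4 groups: simple '()' each

Answer: ((((()))))()()()()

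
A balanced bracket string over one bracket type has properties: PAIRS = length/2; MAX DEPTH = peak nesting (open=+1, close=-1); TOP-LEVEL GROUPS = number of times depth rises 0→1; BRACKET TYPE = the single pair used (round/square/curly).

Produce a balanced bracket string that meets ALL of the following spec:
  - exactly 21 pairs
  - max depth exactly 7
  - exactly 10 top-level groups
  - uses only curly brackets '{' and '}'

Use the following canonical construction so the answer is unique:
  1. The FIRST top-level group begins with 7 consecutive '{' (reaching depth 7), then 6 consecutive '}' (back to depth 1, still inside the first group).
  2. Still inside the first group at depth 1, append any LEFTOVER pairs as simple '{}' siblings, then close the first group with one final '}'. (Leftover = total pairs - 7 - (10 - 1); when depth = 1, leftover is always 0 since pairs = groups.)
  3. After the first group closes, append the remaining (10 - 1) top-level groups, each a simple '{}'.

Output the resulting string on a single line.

Spec: pairs=21 depth=7 groups=10
Leftover pairs = 21 - 7 - (10-1) = 5
First group: deep chain of depth 7 + 5 sibling pairs
Remaining 9 groups: simple '{}' each

Answer: {{{{{{{}}}}}}{}{}{}{}{}}{}{}{}{}{}{}{}{}{}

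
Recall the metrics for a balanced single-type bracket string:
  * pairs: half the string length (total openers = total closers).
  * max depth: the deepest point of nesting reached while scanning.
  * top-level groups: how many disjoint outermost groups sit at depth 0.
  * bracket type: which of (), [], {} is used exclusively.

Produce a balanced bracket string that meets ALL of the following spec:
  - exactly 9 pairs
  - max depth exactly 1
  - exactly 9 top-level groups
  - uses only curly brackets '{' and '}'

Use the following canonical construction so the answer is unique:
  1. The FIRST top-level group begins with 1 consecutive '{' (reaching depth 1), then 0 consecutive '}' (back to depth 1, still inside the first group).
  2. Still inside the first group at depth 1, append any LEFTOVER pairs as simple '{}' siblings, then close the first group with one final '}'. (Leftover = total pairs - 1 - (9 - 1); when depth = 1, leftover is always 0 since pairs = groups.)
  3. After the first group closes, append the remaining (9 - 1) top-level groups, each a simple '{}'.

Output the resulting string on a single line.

Spec: pairs=9 depth=1 groups=9
Leftover pairs = 9 - 1 - (9-1) = 0
First group: deep chain of depth 1 + 0 sibling pairs
Remaining 8 groups: simple '{}' each

Answer: {}{}{}{}{}{}{}{}{}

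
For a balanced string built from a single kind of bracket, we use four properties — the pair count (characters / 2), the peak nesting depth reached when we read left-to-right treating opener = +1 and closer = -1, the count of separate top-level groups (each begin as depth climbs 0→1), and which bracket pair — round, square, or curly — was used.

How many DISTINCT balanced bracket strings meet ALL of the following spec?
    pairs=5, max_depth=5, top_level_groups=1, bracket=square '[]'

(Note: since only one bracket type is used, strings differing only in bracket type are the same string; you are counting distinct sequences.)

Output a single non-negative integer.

Spec: pairs=5 depth=5 groups=1
Count(depth <= 5) = 14
Count(depth <= 4) = 13
Count(depth == 5) = 14 - 13 = 1

Answer: 1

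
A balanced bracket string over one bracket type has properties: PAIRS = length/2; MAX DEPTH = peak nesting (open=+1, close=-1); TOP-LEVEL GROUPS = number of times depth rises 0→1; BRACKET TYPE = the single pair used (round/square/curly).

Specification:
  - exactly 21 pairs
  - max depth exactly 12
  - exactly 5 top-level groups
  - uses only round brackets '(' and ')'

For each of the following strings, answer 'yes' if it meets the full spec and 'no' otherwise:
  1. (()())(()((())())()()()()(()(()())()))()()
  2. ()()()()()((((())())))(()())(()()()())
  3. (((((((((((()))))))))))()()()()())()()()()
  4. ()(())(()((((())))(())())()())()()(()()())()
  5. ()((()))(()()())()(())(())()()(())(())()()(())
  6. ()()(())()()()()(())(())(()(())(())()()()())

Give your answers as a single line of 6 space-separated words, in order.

Answer: no no yes no no no

Derivation:
String 1 '(()())(()((())())()()()()(()(()())()))()()': depth seq [1 2 1 2 1 0 1 2 1 2 3 4 3 2 3 2 1 2 1 2 1 2 1 2 1 2 3 2 3 4 3 4 3 2 3 2 1 0 1 0 1 0]
  -> pairs=21 depth=4 groups=4 -> no
String 2 '()()()()()((((())())))(()())(()()()())': depth seq [1 0 1 0 1 0 1 0 1 0 1 2 3 4 5 4 3 4 3 2 1 0 1 2 1 2 1 0 1 2 1 2 1 2 1 2 1 0]
  -> pairs=19 depth=5 groups=8 -> no
String 3 '(((((((((((()))))))))))()()()()())()()()()': depth seq [1 2 3 4 5 6 7 8 9 10 11 12 11 10 9 8 7 6 5 4 3 2 1 2 1 2 1 2 1 2 1 2 1 0 1 0 1 0 1 0 1 0]
  -> pairs=21 depth=12 groups=5 -> yes
String 4 '()(())(()((((())))(())())()())()()(()()())()': depth seq [1 0 1 2 1 0 1 2 1 2 3 4 5 6 5 4 3 2 3 4 3 2 3 2 1 2 1 2 1 0 1 0 1 0 1 2 1 2 1 2 1 0 1 0]
  -> pairs=22 depth=6 groups=7 -> no
String 5 '()((()))(()()())()(())(())()()(())(())()()(())': depth seq [1 0 1 2 3 2 1 0 1 2 1 2 1 2 1 0 1 0 1 2 1 0 1 2 1 0 1 0 1 0 1 2 1 0 1 2 1 0 1 0 1 0 1 2 1 0]
  -> pairs=23 depth=3 groups=13 -> no
String 6 '()()(())()()()()(())(())(()(())(())()()()())': depth seq [1 0 1 0 1 2 1 0 1 0 1 0 1 0 1 0 1 2 1 0 1 2 1 0 1 2 1 2 3 2 1 2 3 2 1 2 1 2 1 2 1 2 1 0]
  -> pairs=22 depth=3 groups=10 -> no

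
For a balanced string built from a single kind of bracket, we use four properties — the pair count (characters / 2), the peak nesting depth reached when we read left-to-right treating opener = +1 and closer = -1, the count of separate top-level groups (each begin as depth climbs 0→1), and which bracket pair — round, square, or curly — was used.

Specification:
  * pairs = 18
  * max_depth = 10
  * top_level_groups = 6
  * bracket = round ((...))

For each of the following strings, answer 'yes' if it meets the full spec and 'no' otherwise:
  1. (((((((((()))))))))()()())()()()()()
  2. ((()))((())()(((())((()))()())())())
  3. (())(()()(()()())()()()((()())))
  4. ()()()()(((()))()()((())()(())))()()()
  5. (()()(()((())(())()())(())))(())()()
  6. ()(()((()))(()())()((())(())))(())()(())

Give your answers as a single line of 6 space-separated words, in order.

Answer: yes no no no no no

Derivation:
String 1 '(((((((((()))))))))()()())()()()()()': depth seq [1 2 3 4 5 6 7 8 9 10 9 8 7 6 5 4 3 2 1 2 1 2 1 2 1 0 1 0 1 0 1 0 1 0 1 0]
  -> pairs=18 depth=10 groups=6 -> yes
String 2 '((()))((())()(((())((()))()())())())': depth seq [1 2 3 2 1 0 1 2 3 2 1 2 1 2 3 4 5 4 3 4 5 6 5 4 3 4 3 4 3 2 3 2 1 2 1 0]
  -> pairs=18 depth=6 groups=2 -> no
String 3 '(())(()()(()()())()()()((()())))': depth seq [1 2 1 0 1 2 1 2 1 2 3 2 3 2 3 2 1 2 1 2 1 2 1 2 3 4 3 4 3 2 1 0]
  -> pairs=16 depth=4 groups=2 -> no
String 4 '()()()()(((()))()()((())()(())))()()()': depth seq [1 0 1 0 1 0 1 0 1 2 3 4 3 2 1 2 1 2 1 2 3 4 3 2 3 2 3 4 3 2 1 0 1 0 1 0 1 0]
  -> pairs=19 depth=4 groups=8 -> no
String 5 '(()()(()((())(())()())(())))(())()()': depth seq [1 2 1 2 1 2 3 2 3 4 5 4 3 4 5 4 3 4 3 4 3 2 3 4 3 2 1 0 1 2 1 0 1 0 1 0]
  -> pairs=18 depth=5 groups=4 -> no
String 6 '()(()((()))(()())()((())(())))(())()(())': depth seq [1 0 1 2 1 2 3 4 3 2 1 2 3 2 3 2 1 2 1 2 3 4 3 2 3 4 3 2 1 0 1 2 1 0 1 0 1 2 1 0]
  -> pairs=20 depth=4 groups=5 -> no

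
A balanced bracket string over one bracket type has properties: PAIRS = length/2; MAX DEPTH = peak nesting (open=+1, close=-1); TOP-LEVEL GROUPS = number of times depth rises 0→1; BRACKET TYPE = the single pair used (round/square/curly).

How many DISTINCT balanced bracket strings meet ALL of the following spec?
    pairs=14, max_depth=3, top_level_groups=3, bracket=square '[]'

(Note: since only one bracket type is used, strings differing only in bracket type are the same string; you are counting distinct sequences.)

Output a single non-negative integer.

Spec: pairs=14 depth=3 groups=3
Count(depth <= 3) = 29952
Count(depth <= 2) = 78
Count(depth == 3) = 29952 - 78 = 29874

Answer: 29874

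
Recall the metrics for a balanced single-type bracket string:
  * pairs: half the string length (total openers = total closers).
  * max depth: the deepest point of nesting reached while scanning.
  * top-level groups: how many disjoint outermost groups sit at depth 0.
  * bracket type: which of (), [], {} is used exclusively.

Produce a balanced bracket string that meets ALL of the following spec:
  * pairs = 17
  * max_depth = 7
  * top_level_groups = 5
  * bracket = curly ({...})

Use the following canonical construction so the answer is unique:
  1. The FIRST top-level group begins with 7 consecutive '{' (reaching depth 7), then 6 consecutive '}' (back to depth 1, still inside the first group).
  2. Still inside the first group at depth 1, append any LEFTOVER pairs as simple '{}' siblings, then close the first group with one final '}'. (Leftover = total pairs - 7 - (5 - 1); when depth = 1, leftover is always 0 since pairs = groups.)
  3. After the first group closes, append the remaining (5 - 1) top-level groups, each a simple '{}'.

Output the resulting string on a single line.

Answer: {{{{{{{}}}}}}{}{}{}{}{}{}}{}{}{}{}

Derivation:
Spec: pairs=17 depth=7 groups=5
Leftover pairs = 17 - 7 - (5-1) = 6
First group: deep chain of depth 7 + 6 sibling pairs
Remaining 4 groups: simple '{}' each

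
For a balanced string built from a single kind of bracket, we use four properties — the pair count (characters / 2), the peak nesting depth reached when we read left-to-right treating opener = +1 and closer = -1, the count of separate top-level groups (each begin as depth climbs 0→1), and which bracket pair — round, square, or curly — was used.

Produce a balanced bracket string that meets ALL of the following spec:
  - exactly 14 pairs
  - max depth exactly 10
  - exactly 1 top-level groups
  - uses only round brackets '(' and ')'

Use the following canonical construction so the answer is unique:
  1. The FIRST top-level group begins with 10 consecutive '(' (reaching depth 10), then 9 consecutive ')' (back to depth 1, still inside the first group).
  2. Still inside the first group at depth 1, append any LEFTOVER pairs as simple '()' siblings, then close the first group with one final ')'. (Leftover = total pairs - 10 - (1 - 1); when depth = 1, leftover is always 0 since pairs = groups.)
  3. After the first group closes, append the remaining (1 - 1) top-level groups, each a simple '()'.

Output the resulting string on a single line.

Spec: pairs=14 depth=10 groups=1
Leftover pairs = 14 - 10 - (1-1) = 4
First group: deep chain of depth 10 + 4 sibling pairs
Remaining 0 groups: simple '()' each

Answer: (((((((((()))))))))()()()())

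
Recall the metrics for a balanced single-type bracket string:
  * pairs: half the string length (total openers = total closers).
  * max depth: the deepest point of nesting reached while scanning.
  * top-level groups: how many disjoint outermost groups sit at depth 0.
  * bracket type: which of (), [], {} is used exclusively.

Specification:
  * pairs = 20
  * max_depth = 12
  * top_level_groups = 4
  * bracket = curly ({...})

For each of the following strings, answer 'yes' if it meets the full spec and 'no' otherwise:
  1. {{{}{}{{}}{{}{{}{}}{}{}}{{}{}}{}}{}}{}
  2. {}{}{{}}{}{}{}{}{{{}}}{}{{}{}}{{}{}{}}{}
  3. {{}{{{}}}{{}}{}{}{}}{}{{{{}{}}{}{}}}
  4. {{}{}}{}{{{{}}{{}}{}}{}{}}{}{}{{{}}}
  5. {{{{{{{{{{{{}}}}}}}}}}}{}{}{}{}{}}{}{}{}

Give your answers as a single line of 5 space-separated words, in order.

String 1 '{{{}{}{{}}{{}{{}{}}{}{}}{{}{}}{}}{}}{}': depth seq [1 2 3 2 3 2 3 4 3 2 3 4 3 4 5 4 5 4 3 4 3 4 3 2 3 4 3 4 3 2 3 2 1 2 1 0 1 0]
  -> pairs=19 depth=5 groups=2 -> no
String 2 '{}{}{{}}{}{}{}{}{{{}}}{}{{}{}}{{}{}{}}{}': depth seq [1 0 1 0 1 2 1 0 1 0 1 0 1 0 1 0 1 2 3 2 1 0 1 0 1 2 1 2 1 0 1 2 1 2 1 2 1 0 1 0]
  -> pairs=20 depth=3 groups=12 -> no
String 3 '{{}{{{}}}{{}}{}{}{}}{}{{{{}{}}{}{}}}': depth seq [1 2 1 2 3 4 3 2 1 2 3 2 1 2 1 2 1 2 1 0 1 0 1 2 3 4 3 4 3 2 3 2 3 2 1 0]
  -> pairs=18 depth=4 groups=3 -> no
String 4 '{{}{}}{}{{{{}}{{}}{}}{}{}}{}{}{{{}}}': depth seq [1 2 1 2 1 0 1 0 1 2 3 4 3 2 3 4 3 2 3 2 1 2 1 2 1 0 1 0 1 0 1 2 3 2 1 0]
  -> pairs=18 depth=4 groups=6 -> no
String 5 '{{{{{{{{{{{{}}}}}}}}}}}{}{}{}{}{}}{}{}{}': depth seq [1 2 3 4 5 6 7 8 9 10 11 12 11 10 9 8 7 6 5 4 3 2 1 2 1 2 1 2 1 2 1 2 1 0 1 0 1 0 1 0]
  -> pairs=20 depth=12 groups=4 -> yes

Answer: no no no no yes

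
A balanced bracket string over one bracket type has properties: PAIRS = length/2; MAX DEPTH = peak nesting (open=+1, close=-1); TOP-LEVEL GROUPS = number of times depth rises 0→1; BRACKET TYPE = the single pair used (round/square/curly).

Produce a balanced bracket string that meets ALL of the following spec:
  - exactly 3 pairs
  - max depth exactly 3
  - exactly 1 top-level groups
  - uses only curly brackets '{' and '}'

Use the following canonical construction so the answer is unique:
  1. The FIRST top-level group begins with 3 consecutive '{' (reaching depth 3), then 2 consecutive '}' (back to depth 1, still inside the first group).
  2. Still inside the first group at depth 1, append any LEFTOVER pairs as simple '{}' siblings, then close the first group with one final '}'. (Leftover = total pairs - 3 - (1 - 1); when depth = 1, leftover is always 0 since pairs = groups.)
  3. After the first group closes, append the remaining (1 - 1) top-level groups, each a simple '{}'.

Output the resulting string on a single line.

Spec: pairs=3 depth=3 groups=1
Leftover pairs = 3 - 3 - (1-1) = 0
First group: deep chain of depth 3 + 0 sibling pairs
Remaining 0 groups: simple '{}' each

Answer: {{{}}}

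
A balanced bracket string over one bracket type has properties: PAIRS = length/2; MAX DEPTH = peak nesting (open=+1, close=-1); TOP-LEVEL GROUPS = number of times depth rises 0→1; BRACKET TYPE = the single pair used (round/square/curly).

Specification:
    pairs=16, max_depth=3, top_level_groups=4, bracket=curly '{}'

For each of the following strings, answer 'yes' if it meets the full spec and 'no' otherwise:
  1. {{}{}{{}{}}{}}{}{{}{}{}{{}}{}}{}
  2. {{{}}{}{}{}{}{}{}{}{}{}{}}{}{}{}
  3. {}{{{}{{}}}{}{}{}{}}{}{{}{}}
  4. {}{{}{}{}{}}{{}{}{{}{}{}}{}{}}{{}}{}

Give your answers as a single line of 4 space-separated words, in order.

Answer: yes yes no no

Derivation:
String 1 '{{}{}{{}{}}{}}{}{{}{}{}{{}}{}}{}': depth seq [1 2 1 2 1 2 3 2 3 2 1 2 1 0 1 0 1 2 1 2 1 2 1 2 3 2 1 2 1 0 1 0]
  -> pairs=16 depth=3 groups=4 -> yes
String 2 '{{{}}{}{}{}{}{}{}{}{}{}{}}{}{}{}': depth seq [1 2 3 2 1 2 1 2 1 2 1 2 1 2 1 2 1 2 1 2 1 2 1 2 1 0 1 0 1 0 1 0]
  -> pairs=16 depth=3 groups=4 -> yes
String 3 '{}{{{}{{}}}{}{}{}{}}{}{{}{}}': depth seq [1 0 1 2 3 2 3 4 3 2 1 2 1 2 1 2 1 2 1 0 1 0 1 2 1 2 1 0]
  -> pairs=14 depth=4 groups=4 -> no
String 4 '{}{{}{}{}{}}{{}{}{{}{}{}}{}{}}{{}}{}': depth seq [1 0 1 2 1 2 1 2 1 2 1 0 1 2 1 2 1 2 3 2 3 2 3 2 1 2 1 2 1 0 1 2 1 0 1 0]
  -> pairs=18 depth=3 groups=5 -> no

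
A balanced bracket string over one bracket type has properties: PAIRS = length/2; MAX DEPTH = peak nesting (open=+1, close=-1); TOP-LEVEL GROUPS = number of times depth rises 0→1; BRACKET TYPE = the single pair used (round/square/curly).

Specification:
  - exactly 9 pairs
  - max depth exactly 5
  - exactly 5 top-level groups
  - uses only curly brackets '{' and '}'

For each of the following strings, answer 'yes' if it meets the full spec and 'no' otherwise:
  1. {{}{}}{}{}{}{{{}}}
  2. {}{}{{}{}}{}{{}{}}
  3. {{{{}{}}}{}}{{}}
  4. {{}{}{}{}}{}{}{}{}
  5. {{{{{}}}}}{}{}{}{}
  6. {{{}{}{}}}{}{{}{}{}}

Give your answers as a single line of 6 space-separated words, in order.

Answer: no no no no yes no

Derivation:
String 1 '{{}{}}{}{}{}{{{}}}': depth seq [1 2 1 2 1 0 1 0 1 0 1 0 1 2 3 2 1 0]
  -> pairs=9 depth=3 groups=5 -> no
String 2 '{}{}{{}{}}{}{{}{}}': depth seq [1 0 1 0 1 2 1 2 1 0 1 0 1 2 1 2 1 0]
  -> pairs=9 depth=2 groups=5 -> no
String 3 '{{{{}{}}}{}}{{}}': depth seq [1 2 3 4 3 4 3 2 1 2 1 0 1 2 1 0]
  -> pairs=8 depth=4 groups=2 -> no
String 4 '{{}{}{}{}}{}{}{}{}': depth seq [1 2 1 2 1 2 1 2 1 0 1 0 1 0 1 0 1 0]
  -> pairs=9 depth=2 groups=5 -> no
String 5 '{{{{{}}}}}{}{}{}{}': depth seq [1 2 3 4 5 4 3 2 1 0 1 0 1 0 1 0 1 0]
  -> pairs=9 depth=5 groups=5 -> yes
String 6 '{{{}{}{}}}{}{{}{}{}}': depth seq [1 2 3 2 3 2 3 2 1 0 1 0 1 2 1 2 1 2 1 0]
  -> pairs=10 depth=3 groups=3 -> no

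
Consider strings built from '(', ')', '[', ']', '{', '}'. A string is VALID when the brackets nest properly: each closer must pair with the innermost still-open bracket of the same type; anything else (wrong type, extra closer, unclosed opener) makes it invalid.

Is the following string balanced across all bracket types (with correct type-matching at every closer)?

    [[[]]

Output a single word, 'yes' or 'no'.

pos 0: push '['; stack = [
pos 1: push '['; stack = [[
pos 2: push '['; stack = [[[
pos 3: ']' matches '['; pop; stack = [[
pos 4: ']' matches '['; pop; stack = [
end: stack still non-empty ([) → INVALID
Verdict: unclosed openers at end: [ → no

Answer: no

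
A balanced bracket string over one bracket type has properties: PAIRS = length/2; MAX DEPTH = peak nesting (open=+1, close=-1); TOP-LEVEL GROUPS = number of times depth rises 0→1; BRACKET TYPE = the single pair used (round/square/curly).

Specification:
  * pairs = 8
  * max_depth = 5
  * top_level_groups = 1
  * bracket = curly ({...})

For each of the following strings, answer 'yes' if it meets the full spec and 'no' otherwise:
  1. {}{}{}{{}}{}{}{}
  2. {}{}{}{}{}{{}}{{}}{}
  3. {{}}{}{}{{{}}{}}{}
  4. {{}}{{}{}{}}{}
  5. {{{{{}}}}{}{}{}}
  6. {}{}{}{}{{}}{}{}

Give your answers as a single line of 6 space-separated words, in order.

Answer: no no no no yes no

Derivation:
String 1 '{}{}{}{{}}{}{}{}': depth seq [1 0 1 0 1 0 1 2 1 0 1 0 1 0 1 0]
  -> pairs=8 depth=2 groups=7 -> no
String 2 '{}{}{}{}{}{{}}{{}}{}': depth seq [1 0 1 0 1 0 1 0 1 0 1 2 1 0 1 2 1 0 1 0]
  -> pairs=10 depth=2 groups=8 -> no
String 3 '{{}}{}{}{{{}}{}}{}': depth seq [1 2 1 0 1 0 1 0 1 2 3 2 1 2 1 0 1 0]
  -> pairs=9 depth=3 groups=5 -> no
String 4 '{{}}{{}{}{}}{}': depth seq [1 2 1 0 1 2 1 2 1 2 1 0 1 0]
  -> pairs=7 depth=2 groups=3 -> no
String 5 '{{{{{}}}}{}{}{}}': depth seq [1 2 3 4 5 4 3 2 1 2 1 2 1 2 1 0]
  -> pairs=8 depth=5 groups=1 -> yes
String 6 '{}{}{}{}{{}}{}{}': depth seq [1 0 1 0 1 0 1 0 1 2 1 0 1 0 1 0]
  -> pairs=8 depth=2 groups=7 -> no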